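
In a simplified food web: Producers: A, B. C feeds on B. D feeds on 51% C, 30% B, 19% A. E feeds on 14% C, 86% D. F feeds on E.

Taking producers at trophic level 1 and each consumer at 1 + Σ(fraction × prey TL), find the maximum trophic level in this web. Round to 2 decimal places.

C: 1 + 1 = 2
D: 1 + (0.51×2 + 0.3×1 + 0.19×1) = 2.51
E: 1 + (0.14×2 + 0.86×2.51) = 3.4386
F: 1 + 3.4386 = 4.4386

4.44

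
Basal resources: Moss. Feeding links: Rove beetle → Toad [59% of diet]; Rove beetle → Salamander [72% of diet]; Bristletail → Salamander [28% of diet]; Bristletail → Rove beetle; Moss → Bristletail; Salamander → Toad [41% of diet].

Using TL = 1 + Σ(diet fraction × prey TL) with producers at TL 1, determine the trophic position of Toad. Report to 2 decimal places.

Bristletail: 1 + 1 = 2
Rove beetle: 1 + 2 = 3
Salamander: 1 + (0.28×2 + 0.72×3) = 3.72
Toad: 1 + (0.59×3 + 0.41×3.72) = 4.2952

4.30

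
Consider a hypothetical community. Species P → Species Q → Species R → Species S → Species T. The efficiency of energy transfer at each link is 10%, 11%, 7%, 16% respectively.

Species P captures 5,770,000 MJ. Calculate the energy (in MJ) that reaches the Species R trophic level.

63470 MJ

Species Q: 5770000 × 0.1 = 577000 MJ
Species R: 577000 × 0.11 = 63470 MJ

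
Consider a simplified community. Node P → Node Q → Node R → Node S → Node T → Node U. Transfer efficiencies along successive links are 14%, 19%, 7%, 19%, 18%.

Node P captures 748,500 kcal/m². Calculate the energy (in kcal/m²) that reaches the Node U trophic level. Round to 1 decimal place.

Node Q: 748500 × 0.14 = 104790 kcal/m²
Node R: 104790 × 0.19 = 19910.1 kcal/m²
Node S: 19910.1 × 0.07 = 1393.707 kcal/m²
Node T: 1393.707 × 0.19 = 264.80433 kcal/m²
Node U: 264.80433 × 0.18 = 47.6647794 kcal/m²

47.7 kcal/m²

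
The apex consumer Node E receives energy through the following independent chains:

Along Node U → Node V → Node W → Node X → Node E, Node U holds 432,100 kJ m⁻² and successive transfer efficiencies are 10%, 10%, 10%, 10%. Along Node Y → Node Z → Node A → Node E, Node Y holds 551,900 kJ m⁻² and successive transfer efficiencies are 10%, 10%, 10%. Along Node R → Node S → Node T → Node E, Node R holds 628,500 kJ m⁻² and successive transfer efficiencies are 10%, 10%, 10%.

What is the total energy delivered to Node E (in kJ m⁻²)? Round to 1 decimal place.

Via Node U: 432100 × 0.1 × 0.1 × 0.1 × 0.1 = 43.21 kJ m⁻²
Via Node Y: 551900 × 0.1 × 0.1 × 0.1 = 551.9 kJ m⁻²
Via Node R: 628500 × 0.1 × 0.1 × 0.1 = 628.5 kJ m⁻²
Total at Node E: 43.21 + 551.9 + 628.5 = 1223.61 kJ m⁻²

1223.6 kJ m⁻²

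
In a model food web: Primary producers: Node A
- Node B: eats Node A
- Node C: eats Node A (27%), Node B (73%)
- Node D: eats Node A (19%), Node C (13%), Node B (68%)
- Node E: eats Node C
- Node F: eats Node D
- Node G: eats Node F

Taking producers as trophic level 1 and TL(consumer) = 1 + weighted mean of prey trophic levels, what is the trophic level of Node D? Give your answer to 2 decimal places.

Node B: 1 + 1 = 2
Node C: 1 + (0.27×1 + 0.73×2) = 2.73
Node D: 1 + (0.19×1 + 0.13×2.73 + 0.68×2) = 2.9049
Node E: 1 + 2.73 = 3.73
Node F: 1 + 2.9049 = 3.9049
Node G: 1 + 3.9049 = 4.9049

2.90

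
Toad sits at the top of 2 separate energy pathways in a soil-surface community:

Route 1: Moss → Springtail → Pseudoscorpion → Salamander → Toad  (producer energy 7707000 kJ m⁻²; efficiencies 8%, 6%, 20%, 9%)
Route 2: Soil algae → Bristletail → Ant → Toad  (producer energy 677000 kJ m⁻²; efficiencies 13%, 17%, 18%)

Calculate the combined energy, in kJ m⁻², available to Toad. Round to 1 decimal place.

Route 1: 7707000 × 0.08 × 0.06 × 0.2 × 0.09 = 665.8848 kJ m⁻²
Route 2: 677000 × 0.13 × 0.17 × 0.18 = 2693.106 kJ m⁻²
Total at Toad: 665.8848 + 2693.106 = 3358.9908 kJ m⁻²

3359.0 kJ m⁻²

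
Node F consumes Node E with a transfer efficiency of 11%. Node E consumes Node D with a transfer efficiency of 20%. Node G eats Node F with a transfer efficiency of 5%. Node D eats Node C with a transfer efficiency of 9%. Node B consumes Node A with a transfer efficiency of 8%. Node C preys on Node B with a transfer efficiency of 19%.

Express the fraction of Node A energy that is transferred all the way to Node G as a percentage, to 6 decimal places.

Product of link efficiencies: 0.08 × 0.19 × 0.09 × 0.2 × 0.11 × 0.05 = 0.0000015048
As a percentage: 0.0000015048 × 100 = 0.000150%

0.000150%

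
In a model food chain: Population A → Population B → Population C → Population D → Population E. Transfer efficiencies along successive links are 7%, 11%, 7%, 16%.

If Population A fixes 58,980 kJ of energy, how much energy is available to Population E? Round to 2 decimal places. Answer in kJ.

5.09 kJ

Population B: 58980 × 0.07 = 4128.6 kJ
Population C: 4128.6 × 0.11 = 454.146 kJ
Population D: 454.146 × 0.07 = 31.79022 kJ
Population E: 31.79022 × 0.16 = 5.0864352 kJ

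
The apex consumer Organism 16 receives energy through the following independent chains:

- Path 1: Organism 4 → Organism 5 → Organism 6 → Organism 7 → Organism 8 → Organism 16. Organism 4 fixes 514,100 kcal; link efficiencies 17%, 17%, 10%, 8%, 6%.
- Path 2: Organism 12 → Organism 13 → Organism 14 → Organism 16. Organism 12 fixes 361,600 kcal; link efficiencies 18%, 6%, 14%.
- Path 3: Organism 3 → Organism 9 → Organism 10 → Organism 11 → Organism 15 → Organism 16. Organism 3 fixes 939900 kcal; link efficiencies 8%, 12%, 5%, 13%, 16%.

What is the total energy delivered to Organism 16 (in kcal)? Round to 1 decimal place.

Path 1: 514100 × 0.17 × 0.17 × 0.1 × 0.08 × 0.06 = 7.1315952 kcal
Path 2: 361600 × 0.18 × 0.06 × 0.14 = 546.7392 kcal
Path 3: 939900 × 0.08 × 0.12 × 0.05 × 0.13 × 0.16 = 9.3839616 kcal
Total at Organism 16: 7.1315952 + 546.7392 + 9.3839616 = 563.2547568 kcal

563.3 kcal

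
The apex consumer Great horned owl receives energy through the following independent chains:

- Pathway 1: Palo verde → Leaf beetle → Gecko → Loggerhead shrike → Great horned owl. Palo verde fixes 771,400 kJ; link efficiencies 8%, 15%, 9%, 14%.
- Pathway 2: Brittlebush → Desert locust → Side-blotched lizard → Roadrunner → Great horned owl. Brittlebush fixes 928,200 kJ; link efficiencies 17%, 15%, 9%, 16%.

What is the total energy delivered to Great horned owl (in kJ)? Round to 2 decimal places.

457.47 kJ

Pathway 1: 771400 × 0.08 × 0.15 × 0.09 × 0.14 = 116.63568 kJ
Pathway 2: 928200 × 0.17 × 0.15 × 0.09 × 0.16 = 340.83504 kJ
Total at Great horned owl: 116.63568 + 340.83504 = 457.47072 kJ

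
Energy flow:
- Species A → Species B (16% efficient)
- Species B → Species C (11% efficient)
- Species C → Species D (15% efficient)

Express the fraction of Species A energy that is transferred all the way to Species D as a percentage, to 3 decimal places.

0.264%

Product of link efficiencies: 0.16 × 0.11 × 0.15 = 0.00264
As a percentage: 0.00264 × 100 = 0.264%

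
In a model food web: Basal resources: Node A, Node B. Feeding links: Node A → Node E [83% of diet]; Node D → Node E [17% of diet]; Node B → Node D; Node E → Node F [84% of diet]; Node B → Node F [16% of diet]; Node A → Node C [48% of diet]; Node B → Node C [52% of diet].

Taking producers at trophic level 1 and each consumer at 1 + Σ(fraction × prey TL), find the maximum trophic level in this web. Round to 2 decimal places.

Node C: 1 + (0.48×1 + 0.52×1) = 2
Node D: 1 + 1 = 2
Node E: 1 + (0.83×1 + 0.17×2) = 2.17
Node F: 1 + (0.84×2.17 + 0.16×1) = 2.9828

2.98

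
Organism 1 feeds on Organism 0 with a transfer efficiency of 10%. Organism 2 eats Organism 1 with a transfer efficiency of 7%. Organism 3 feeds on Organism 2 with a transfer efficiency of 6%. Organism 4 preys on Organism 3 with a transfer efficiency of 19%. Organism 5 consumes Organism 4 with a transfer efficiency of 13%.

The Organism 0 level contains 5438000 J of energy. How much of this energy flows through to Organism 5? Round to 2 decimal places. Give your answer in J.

Organism 1: 5438000 × 0.1 = 543800 J
Organism 2: 543800 × 0.07 = 38066 J
Organism 3: 38066 × 0.06 = 2283.96 J
Organism 4: 2283.96 × 0.19 = 433.9524 J
Organism 5: 433.9524 × 0.13 = 56.413812 J

56.41 J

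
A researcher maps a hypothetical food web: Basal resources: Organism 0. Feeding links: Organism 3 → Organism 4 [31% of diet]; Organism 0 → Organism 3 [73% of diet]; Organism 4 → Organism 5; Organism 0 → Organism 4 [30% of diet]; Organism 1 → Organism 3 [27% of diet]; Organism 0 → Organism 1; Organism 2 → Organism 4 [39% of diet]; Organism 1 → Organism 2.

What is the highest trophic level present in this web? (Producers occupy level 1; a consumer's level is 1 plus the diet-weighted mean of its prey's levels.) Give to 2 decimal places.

4.17

Organism 1: 1 + 1 = 2
Organism 2: 1 + 2 = 3
Organism 3: 1 + (0.73×1 + 0.27×2) = 2.27
Organism 4: 1 + (0.39×3 + 0.3×1 + 0.31×2.27) = 3.1737
Organism 5: 1 + 3.1737 = 4.1737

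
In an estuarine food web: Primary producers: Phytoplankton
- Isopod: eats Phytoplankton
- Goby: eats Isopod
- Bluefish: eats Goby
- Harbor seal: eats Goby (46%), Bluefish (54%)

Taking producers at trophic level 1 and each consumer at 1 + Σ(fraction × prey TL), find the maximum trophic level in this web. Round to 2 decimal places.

4.54

Isopod: 1 + 1 = 2
Goby: 1 + 2 = 3
Bluefish: 1 + 3 = 4
Harbor seal: 1 + (0.46×3 + 0.54×4) = 4.54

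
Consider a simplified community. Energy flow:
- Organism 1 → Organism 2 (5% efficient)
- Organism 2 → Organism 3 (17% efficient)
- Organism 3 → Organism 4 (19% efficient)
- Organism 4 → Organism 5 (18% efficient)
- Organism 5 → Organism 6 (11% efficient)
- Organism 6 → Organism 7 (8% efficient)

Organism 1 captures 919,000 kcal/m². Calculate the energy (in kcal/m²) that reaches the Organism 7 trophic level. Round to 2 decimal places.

2.35 kcal/m²

Organism 2: 919000 × 0.05 = 45950 kcal/m²
Organism 3: 45950 × 0.17 = 7811.5 kcal/m²
Organism 4: 7811.5 × 0.19 = 1484.185 kcal/m²
Organism 5: 1484.185 × 0.18 = 267.1533 kcal/m²
Organism 6: 267.1533 × 0.11 = 29.386863 kcal/m²
Organism 7: 29.386863 × 0.08 = 2.35094904 kcal/m²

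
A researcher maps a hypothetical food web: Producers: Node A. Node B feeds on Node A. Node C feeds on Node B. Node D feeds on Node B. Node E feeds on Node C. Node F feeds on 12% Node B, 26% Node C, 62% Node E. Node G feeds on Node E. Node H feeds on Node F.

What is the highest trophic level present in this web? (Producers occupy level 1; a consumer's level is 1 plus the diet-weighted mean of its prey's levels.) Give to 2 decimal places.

5.50

Node B: 1 + 1 = 2
Node C: 1 + 2 = 3
Node D: 1 + 2 = 3
Node E: 1 + 3 = 4
Node F: 1 + (0.12×2 + 0.26×3 + 0.62×4) = 4.5
Node G: 1 + 4 = 5
Node H: 1 + 4.5 = 5.5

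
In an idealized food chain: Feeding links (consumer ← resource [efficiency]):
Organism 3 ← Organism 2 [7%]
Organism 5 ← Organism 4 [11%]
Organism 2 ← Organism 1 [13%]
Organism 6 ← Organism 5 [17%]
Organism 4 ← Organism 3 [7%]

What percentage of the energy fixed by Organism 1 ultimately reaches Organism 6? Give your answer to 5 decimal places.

Product of link efficiencies: 0.13 × 0.07 × 0.07 × 0.11 × 0.17 = 0.0000119119
As a percentage: 0.0000119119 × 100 = 0.00119%

0.00119%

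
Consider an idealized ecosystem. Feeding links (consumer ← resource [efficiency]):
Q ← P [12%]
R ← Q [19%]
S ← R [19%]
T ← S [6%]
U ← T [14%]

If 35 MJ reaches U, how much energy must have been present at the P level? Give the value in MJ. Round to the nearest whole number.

Cumulative transfer efficiency: 0.12 × 0.19 × 0.19 × 0.06 × 0.14 = 0.0000363888
P energy = 35 / 0.0000363888 = 961834 MJ

961834 MJ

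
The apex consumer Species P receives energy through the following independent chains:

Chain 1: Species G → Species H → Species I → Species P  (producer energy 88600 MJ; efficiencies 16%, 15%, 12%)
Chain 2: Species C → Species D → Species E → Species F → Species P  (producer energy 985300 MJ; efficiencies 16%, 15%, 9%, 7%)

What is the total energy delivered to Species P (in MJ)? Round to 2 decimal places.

404.15 MJ

Chain 1: 88600 × 0.16 × 0.15 × 0.12 = 255.168 MJ
Chain 2: 985300 × 0.16 × 0.15 × 0.09 × 0.07 = 148.97736 MJ
Total at Species P: 255.168 + 148.97736 = 404.14536 MJ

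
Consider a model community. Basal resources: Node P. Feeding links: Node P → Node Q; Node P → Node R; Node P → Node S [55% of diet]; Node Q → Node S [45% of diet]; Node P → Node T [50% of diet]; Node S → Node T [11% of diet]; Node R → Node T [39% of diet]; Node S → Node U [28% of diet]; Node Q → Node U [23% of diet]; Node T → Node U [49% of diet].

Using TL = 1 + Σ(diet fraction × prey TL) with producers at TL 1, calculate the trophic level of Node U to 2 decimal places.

3.40

Node Q: 1 + 1 = 2
Node R: 1 + 1 = 2
Node S: 1 + (0.55×1 + 0.45×2) = 2.45
Node T: 1 + (0.5×1 + 0.11×2.45 + 0.39×2) = 2.5495
Node U: 1 + (0.28×2.45 + 0.23×2 + 0.49×2.5495) = 3.395255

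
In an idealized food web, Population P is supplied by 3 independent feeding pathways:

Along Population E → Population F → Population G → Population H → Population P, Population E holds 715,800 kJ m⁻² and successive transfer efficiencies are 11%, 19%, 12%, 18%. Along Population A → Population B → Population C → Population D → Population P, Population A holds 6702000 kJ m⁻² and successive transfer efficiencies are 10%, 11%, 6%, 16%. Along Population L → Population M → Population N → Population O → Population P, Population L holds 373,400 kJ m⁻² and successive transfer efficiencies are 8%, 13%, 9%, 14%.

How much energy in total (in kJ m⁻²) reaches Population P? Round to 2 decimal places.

1079.80 kJ m⁻²

Via Population E: 715800 × 0.11 × 0.19 × 0.12 × 0.18 = 323.140752 kJ m⁻²
Via Population A: 6702000 × 0.1 × 0.11 × 0.06 × 0.16 = 707.7312 kJ m⁻²
Via Population L: 373400 × 0.08 × 0.13 × 0.09 × 0.14 = 48.930336 kJ m⁻²
Total at Population P: 323.140752 + 707.7312 + 48.930336 = 1079.802288 kJ m⁻²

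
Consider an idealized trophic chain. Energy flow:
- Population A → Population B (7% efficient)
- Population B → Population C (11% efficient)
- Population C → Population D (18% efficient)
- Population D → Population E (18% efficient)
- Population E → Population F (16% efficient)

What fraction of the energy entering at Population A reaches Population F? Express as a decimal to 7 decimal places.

Product of link efficiencies: 0.07 × 0.11 × 0.18 × 0.18 × 0.16 = 0.0000399168

0.0000399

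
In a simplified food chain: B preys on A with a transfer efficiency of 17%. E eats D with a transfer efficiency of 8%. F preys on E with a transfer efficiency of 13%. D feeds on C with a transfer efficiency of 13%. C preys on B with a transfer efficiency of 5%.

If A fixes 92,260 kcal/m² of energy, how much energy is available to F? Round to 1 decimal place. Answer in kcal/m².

1.1 kcal/m²

B: 92260 × 0.17 = 15684.2 kcal/m²
C: 15684.2 × 0.05 = 784.21 kcal/m²
D: 784.21 × 0.13 = 101.9473 kcal/m²
E: 101.9473 × 0.08 = 8.155784 kcal/m²
F: 8.155784 × 0.13 = 1.06025192 kcal/m²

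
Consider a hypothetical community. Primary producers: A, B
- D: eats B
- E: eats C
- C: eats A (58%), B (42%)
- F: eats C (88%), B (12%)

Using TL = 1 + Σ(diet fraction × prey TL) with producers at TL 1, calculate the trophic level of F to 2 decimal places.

2.88

C: 1 + (0.58×1 + 0.42×1) = 2
D: 1 + 1 = 2
E: 1 + 2 = 3
F: 1 + (0.88×2 + 0.12×1) = 2.88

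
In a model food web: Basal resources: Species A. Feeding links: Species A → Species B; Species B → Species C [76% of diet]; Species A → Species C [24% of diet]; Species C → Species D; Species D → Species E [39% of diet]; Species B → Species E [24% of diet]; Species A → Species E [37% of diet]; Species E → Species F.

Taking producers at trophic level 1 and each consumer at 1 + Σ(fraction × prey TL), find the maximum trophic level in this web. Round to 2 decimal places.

4.32

Species B: 1 + 1 = 2
Species C: 1 + (0.76×2 + 0.24×1) = 2.76
Species D: 1 + 2.76 = 3.76
Species E: 1 + (0.39×3.76 + 0.24×2 + 0.37×1) = 3.3164
Species F: 1 + 3.3164 = 4.3164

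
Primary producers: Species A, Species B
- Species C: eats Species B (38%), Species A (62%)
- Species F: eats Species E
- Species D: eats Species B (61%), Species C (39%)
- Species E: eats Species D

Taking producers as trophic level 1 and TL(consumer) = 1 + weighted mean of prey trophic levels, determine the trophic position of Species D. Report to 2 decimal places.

Species C: 1 + (0.38×1 + 0.62×1) = 2
Species D: 1 + (0.61×1 + 0.39×2) = 2.39
Species E: 1 + 2.39 = 3.39
Species F: 1 + 3.39 = 4.39

2.39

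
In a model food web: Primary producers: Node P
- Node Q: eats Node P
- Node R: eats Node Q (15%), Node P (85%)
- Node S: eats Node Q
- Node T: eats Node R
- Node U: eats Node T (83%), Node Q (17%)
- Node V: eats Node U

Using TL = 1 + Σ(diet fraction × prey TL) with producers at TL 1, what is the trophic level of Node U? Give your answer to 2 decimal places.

3.95

Node Q: 1 + 1 = 2
Node R: 1 + (0.15×2 + 0.85×1) = 2.15
Node S: 1 + 2 = 3
Node T: 1 + 2.15 = 3.15
Node U: 1 + (0.83×3.15 + 0.17×2) = 3.9545
Node V: 1 + 3.9545 = 4.9545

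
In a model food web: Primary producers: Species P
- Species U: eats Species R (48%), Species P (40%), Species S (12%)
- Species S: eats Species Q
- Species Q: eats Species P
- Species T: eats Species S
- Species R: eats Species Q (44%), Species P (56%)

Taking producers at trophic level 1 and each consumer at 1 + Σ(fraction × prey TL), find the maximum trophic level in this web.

Species Q: 1 + 1 = 2
Species R: 1 + (0.44×2 + 0.56×1) = 2.44
Species S: 1 + 2 = 3
Species T: 1 + 3 = 4
Species U: 1 + (0.48×2.44 + 0.4×1 + 0.12×3) = 2.9312

4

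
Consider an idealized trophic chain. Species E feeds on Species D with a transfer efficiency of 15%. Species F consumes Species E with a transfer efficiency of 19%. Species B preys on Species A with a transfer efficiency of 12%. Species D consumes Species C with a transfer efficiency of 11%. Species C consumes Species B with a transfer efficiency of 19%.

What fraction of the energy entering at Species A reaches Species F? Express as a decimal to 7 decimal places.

0.0000715

Product of link efficiencies: 0.12 × 0.19 × 0.11 × 0.15 × 0.19 = 0.000071478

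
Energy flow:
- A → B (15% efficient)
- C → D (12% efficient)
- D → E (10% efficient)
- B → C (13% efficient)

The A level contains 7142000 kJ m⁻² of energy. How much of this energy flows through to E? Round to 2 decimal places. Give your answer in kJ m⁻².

B: 7142000 × 0.15 = 1071300 kJ m⁻²
C: 1071300 × 0.13 = 139269 kJ m⁻²
D: 139269 × 0.12 = 16712.28 kJ m⁻²
E: 16712.28 × 0.1 = 1671.228 kJ m⁻²

1671.23 kJ m⁻²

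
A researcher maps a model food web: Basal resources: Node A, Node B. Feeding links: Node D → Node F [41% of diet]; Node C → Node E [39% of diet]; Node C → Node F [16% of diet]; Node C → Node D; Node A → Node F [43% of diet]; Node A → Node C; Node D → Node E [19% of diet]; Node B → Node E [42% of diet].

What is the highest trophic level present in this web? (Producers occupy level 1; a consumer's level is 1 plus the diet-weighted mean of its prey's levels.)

Node C: 1 + 1 = 2
Node D: 1 + 2 = 3
Node E: 1 + (0.19×3 + 0.39×2 + 0.42×1) = 2.77
Node F: 1 + (0.41×3 + 0.43×1 + 0.16×2) = 2.98

3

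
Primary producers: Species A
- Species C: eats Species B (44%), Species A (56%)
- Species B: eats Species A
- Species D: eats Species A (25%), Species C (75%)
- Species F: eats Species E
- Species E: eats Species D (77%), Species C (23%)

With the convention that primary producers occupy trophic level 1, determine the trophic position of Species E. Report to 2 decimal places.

3.93

Species B: 1 + 1 = 2
Species C: 1 + (0.44×2 + 0.56×1) = 2.44
Species D: 1 + (0.25×1 + 0.75×2.44) = 3.08
Species E: 1 + (0.77×3.08 + 0.23×2.44) = 3.9328
Species F: 1 + 3.9328 = 4.9328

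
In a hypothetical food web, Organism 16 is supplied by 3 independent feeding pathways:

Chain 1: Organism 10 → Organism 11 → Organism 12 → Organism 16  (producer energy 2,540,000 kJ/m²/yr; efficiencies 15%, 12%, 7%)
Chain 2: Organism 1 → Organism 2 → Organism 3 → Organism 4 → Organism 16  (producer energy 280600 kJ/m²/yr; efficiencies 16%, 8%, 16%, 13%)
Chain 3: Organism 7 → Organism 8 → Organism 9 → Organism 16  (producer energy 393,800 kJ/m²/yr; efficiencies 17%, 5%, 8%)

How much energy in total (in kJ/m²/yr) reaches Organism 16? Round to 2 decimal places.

Chain 1: 2540000 × 0.15 × 0.12 × 0.07 = 3200.4 kJ/m²/yr
Chain 2: 280600 × 0.16 × 0.08 × 0.16 × 0.13 = 74.706944 kJ/m²/yr
Chain 3: 393800 × 0.17 × 0.05 × 0.08 = 267.784 kJ/m²/yr
Total at Organism 16: 3200.4 + 74.706944 + 267.784 = 3542.890944 kJ/m²/yr

3542.89 kJ/m²/yr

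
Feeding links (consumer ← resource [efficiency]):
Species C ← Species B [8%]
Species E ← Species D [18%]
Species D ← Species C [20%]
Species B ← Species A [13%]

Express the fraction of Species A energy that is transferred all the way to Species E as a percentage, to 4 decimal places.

0.0374%

Product of link efficiencies: 0.13 × 0.08 × 0.2 × 0.18 = 0.0003744
As a percentage: 0.0003744 × 100 = 0.0374%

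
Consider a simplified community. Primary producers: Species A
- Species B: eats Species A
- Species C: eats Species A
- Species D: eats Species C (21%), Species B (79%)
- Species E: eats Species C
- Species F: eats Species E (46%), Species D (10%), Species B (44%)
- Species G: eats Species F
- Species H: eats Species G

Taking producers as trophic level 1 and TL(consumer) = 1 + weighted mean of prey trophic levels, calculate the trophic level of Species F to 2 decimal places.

3.56

Species B: 1 + 1 = 2
Species C: 1 + 1 = 2
Species D: 1 + (0.21×2 + 0.79×2) = 3
Species E: 1 + 2 = 3
Species F: 1 + (0.46×3 + 0.1×3 + 0.44×2) = 3.56
Species G: 1 + 3.56 = 4.56
Species H: 1 + 4.56 = 5.56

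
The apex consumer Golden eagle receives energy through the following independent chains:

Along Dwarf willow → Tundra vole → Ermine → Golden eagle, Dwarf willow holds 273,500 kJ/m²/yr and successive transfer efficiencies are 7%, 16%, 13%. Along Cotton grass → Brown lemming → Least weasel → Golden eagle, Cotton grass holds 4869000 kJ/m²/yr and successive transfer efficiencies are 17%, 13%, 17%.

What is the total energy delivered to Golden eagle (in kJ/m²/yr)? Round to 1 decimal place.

Via Dwarf willow: 273500 × 0.07 × 0.16 × 0.13 = 398.216 kJ/m²/yr
Via Cotton grass: 4869000 × 0.17 × 0.13 × 0.17 = 18292.833 kJ/m²/yr
Total at Golden eagle: 398.216 + 18292.833 = 18691.049 kJ/m²/yr

18691.0 kJ/m²/yr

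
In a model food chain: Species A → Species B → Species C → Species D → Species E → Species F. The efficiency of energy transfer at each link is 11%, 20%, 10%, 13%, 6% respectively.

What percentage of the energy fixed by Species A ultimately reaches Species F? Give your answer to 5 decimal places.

Product of link efficiencies: 0.11 × 0.2 × 0.1 × 0.13 × 0.06 = 0.00001716
As a percentage: 0.00001716 × 100 = 0.00172%

0.00172%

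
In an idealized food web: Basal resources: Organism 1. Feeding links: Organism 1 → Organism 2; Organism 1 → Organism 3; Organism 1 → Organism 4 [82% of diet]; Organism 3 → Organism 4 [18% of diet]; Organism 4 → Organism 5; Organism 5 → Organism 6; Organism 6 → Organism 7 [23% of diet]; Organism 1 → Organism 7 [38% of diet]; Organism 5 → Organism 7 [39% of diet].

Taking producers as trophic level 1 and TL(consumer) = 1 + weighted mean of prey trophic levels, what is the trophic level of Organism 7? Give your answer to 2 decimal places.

3.58

Organism 2: 1 + 1 = 2
Organism 3: 1 + 1 = 2
Organism 4: 1 + (0.82×1 + 0.18×2) = 2.18
Organism 5: 1 + 2.18 = 3.18
Organism 6: 1 + 3.18 = 4.18
Organism 7: 1 + (0.23×4.18 + 0.38×1 + 0.39×3.18) = 3.5816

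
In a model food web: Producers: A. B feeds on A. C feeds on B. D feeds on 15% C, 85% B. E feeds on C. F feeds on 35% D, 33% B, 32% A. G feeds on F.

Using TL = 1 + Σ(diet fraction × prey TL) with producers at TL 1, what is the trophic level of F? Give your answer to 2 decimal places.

B: 1 + 1 = 2
C: 1 + 2 = 3
D: 1 + (0.15×3 + 0.85×2) = 3.15
E: 1 + 3 = 4
F: 1 + (0.35×3.15 + 0.33×2 + 0.32×1) = 3.0825
G: 1 + 3.0825 = 4.0825

3.08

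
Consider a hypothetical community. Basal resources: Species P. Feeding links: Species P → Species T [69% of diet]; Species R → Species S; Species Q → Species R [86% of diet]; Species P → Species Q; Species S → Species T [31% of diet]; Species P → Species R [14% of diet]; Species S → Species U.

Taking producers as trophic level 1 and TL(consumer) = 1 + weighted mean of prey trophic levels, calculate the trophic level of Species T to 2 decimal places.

Species Q: 1 + 1 = 2
Species R: 1 + (0.14×1 + 0.86×2) = 2.86
Species S: 1 + 2.86 = 3.86
Species T: 1 + (0.31×3.86 + 0.69×1) = 2.8866
Species U: 1 + 3.86 = 4.86

2.89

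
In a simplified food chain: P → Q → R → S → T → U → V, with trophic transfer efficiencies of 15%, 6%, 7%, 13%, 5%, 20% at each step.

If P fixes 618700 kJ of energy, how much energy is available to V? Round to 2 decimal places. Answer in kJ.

Q: 618700 × 0.15 = 92805 kJ
R: 92805 × 0.06 = 5568.3 kJ
S: 5568.3 × 0.07 = 389.781 kJ
T: 389.781 × 0.13 = 50.67153 kJ
U: 50.67153 × 0.05 = 2.5335765 kJ
V: 2.5335765 × 0.2 = 0.5067153 kJ

0.51 kJ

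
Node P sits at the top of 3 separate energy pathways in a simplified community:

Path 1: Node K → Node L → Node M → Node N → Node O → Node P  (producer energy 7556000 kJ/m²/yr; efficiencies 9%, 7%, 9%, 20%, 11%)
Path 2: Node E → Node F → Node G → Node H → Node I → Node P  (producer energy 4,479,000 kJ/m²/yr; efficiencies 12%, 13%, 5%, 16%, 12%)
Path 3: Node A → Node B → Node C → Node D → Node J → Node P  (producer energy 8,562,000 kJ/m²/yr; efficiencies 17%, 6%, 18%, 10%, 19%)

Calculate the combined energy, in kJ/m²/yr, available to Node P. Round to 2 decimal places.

Path 1: 7556000 × 0.09 × 0.07 × 0.09 × 0.2 × 0.11 = 94.253544 kJ/m²/yr
Path 2: 4479000 × 0.12 × 0.13 × 0.05 × 0.16 × 0.12 = 67.077504 kJ/m²/yr
Path 3: 8562000 × 0.17 × 0.06 × 0.18 × 0.1 × 0.19 = 298.676808 kJ/m²/yr
Total at Node P: 94.253544 + 67.077504 + 298.676808 = 460.007856 kJ/m²/yr

460.01 kJ/m²/yr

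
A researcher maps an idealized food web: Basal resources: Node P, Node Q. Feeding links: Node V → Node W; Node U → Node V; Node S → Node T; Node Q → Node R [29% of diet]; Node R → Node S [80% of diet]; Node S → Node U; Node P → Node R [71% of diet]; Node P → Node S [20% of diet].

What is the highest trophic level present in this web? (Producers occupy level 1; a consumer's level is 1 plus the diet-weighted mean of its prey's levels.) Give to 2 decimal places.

5.80

Node R: 1 + (0.29×1 + 0.71×1) = 2
Node S: 1 + (0.8×2 + 0.2×1) = 2.8
Node T: 1 + 2.8 = 3.8
Node U: 1 + 2.8 = 3.8
Node V: 1 + 3.8 = 4.8
Node W: 1 + 4.8 = 5.8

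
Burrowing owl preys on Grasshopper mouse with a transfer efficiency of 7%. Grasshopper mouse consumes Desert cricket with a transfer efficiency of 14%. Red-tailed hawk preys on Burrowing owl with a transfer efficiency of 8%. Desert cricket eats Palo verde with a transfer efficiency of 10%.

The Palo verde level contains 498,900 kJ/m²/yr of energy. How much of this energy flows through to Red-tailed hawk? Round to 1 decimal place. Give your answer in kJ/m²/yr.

39.1 kJ/m²/yr

Desert cricket: 498900 × 0.1 = 49890 kJ/m²/yr
Grasshopper mouse: 49890 × 0.14 = 6984.6 kJ/m²/yr
Burrowing owl: 6984.6 × 0.07 = 488.922 kJ/m²/yr
Red-tailed hawk: 488.922 × 0.08 = 39.11376 kJ/m²/yr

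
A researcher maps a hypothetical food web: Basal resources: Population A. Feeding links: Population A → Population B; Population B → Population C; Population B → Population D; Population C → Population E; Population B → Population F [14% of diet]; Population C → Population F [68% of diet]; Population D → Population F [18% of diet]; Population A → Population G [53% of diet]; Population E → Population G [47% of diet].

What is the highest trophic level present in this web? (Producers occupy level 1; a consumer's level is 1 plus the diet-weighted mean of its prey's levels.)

Population B: 1 + 1 = 2
Population C: 1 + 2 = 3
Population D: 1 + 2 = 3
Population E: 1 + 3 = 4
Population F: 1 + (0.14×2 + 0.68×3 + 0.18×3) = 3.86
Population G: 1 + (0.53×1 + 0.47×4) = 3.41

4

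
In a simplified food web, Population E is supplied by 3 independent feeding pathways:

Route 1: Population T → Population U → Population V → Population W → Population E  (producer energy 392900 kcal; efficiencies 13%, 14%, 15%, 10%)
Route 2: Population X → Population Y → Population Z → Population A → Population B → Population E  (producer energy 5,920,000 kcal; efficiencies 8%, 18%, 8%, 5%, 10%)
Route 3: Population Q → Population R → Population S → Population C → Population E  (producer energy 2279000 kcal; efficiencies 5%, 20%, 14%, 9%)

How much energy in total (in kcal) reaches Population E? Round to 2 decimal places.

Route 1: 392900 × 0.13 × 0.14 × 0.15 × 0.1 = 107.2617 kcal
Route 2: 5920000 × 0.08 × 0.18 × 0.08 × 0.05 × 0.1 = 34.0992 kcal
Route 3: 2279000 × 0.05 × 0.2 × 0.14 × 0.09 = 287.154 kcal
Total at Population E: 107.2617 + 34.0992 + 287.154 = 428.5149 kcal

428.51 kcal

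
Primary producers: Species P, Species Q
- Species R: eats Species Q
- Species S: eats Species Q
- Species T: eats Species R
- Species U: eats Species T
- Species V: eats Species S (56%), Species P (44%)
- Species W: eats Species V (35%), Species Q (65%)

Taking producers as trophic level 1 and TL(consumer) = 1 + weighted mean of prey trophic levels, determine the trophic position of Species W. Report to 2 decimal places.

2.55

Species R: 1 + 1 = 2
Species S: 1 + 1 = 2
Species T: 1 + 2 = 3
Species U: 1 + 3 = 4
Species V: 1 + (0.56×2 + 0.44×1) = 2.56
Species W: 1 + (0.35×2.56 + 0.65×1) = 2.546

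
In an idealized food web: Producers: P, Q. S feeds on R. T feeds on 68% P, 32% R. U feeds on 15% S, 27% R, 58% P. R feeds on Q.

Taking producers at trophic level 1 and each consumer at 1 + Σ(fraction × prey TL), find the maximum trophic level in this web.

R: 1 + 1 = 2
S: 1 + 2 = 3
T: 1 + (0.68×1 + 0.32×2) = 2.32
U: 1 + (0.15×3 + 0.27×2 + 0.58×1) = 2.57

3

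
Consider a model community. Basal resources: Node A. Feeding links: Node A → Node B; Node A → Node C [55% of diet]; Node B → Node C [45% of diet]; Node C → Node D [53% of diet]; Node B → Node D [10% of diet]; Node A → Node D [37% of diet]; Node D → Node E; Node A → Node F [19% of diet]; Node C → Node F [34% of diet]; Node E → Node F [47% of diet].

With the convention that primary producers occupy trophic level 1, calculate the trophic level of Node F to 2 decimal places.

3.84

Node B: 1 + 1 = 2
Node C: 1 + (0.55×1 + 0.45×2) = 2.45
Node D: 1 + (0.53×2.45 + 0.1×2 + 0.37×1) = 2.8685
Node E: 1 + 2.8685 = 3.8685
Node F: 1 + (0.19×1 + 0.34×2.45 + 0.47×3.8685) = 3.841195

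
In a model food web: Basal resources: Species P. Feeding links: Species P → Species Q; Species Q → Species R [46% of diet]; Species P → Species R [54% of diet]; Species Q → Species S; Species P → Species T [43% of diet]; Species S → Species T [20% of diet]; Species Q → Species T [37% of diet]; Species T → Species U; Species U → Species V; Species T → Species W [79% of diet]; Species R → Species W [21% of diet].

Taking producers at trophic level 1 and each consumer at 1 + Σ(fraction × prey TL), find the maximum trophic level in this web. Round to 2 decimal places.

Species Q: 1 + 1 = 2
Species R: 1 + (0.46×2 + 0.54×1) = 2.46
Species S: 1 + 2 = 3
Species T: 1 + (0.43×1 + 0.2×3 + 0.37×2) = 2.77
Species U: 1 + 2.77 = 3.77
Species V: 1 + 3.77 = 4.77
Species W: 1 + (0.79×2.77 + 0.21×2.46) = 3.7049

4.77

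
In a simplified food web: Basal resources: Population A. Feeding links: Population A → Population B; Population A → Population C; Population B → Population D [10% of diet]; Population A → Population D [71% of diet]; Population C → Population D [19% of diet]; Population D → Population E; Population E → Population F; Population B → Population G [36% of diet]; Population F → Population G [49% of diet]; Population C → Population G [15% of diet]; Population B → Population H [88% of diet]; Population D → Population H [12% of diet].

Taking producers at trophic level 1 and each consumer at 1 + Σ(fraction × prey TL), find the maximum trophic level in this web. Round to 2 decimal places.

Population B: 1 + 1 = 2
Population C: 1 + 1 = 2
Population D: 1 + (0.1×2 + 0.71×1 + 0.19×2) = 2.29
Population E: 1 + 2.29 = 3.29
Population F: 1 + 3.29 = 4.29
Population G: 1 + (0.36×2 + 0.49×4.29 + 0.15×2) = 4.1221
Population H: 1 + (0.88×2 + 0.12×2.29) = 3.0348

4.29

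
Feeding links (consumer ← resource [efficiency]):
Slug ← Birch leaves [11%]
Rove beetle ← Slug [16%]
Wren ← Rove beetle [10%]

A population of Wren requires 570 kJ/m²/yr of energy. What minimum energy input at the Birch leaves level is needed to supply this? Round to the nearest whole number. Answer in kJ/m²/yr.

Cumulative transfer efficiency: 0.11 × 0.16 × 0.1 = 0.00176
Birch leaves energy = 570 / 0.00176 = 323864 kJ/m²/yr

323864 kJ/m²/yr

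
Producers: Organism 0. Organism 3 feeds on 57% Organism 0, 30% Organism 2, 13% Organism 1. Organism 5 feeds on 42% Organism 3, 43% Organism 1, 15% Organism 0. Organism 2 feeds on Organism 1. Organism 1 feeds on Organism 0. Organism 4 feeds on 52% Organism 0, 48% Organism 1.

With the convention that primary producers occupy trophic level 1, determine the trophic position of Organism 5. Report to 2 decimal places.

Organism 1: 1 + 1 = 2
Organism 2: 1 + 2 = 3
Organism 3: 1 + (0.57×1 + 0.3×3 + 0.13×2) = 2.73
Organism 4: 1 + (0.52×1 + 0.48×2) = 2.48
Organism 5: 1 + (0.42×2.73 + 0.43×2 + 0.15×1) = 3.1566

3.16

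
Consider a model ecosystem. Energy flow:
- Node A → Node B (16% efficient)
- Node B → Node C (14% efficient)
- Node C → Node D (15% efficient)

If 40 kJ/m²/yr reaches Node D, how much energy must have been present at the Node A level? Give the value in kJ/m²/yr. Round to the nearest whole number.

Cumulative transfer efficiency: 0.16 × 0.14 × 0.15 = 0.00336
Node A energy = 40 / 0.00336 = 11905 kJ/m²/yr

11905 kJ/m²/yr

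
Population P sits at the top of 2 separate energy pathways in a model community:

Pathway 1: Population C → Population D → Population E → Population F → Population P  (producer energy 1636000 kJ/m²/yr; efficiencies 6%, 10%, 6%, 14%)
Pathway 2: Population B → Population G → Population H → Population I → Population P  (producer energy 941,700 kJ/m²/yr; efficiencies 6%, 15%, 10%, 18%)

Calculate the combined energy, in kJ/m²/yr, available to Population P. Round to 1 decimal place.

235.0 kJ/m²/yr

Pathway 1: 1636000 × 0.06 × 0.1 × 0.06 × 0.14 = 82.4544 kJ/m²/yr
Pathway 2: 941700 × 0.06 × 0.15 × 0.1 × 0.18 = 152.5554 kJ/m²/yr
Total at Population P: 82.4544 + 152.5554 = 235.0098 kJ/m²/yr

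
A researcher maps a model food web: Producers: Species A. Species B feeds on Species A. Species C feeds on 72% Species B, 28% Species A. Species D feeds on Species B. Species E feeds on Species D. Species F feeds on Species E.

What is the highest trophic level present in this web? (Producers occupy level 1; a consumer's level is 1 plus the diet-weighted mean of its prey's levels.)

Species B: 1 + 1 = 2
Species C: 1 + (0.72×2 + 0.28×1) = 2.72
Species D: 1 + 2 = 3
Species E: 1 + 3 = 4
Species F: 1 + 4 = 5

5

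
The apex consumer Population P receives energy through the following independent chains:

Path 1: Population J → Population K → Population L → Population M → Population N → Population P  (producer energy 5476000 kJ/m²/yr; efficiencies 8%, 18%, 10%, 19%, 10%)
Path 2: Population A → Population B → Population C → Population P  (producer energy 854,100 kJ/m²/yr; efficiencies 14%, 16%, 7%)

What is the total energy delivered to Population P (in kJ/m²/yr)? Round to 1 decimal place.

1489.1 kJ/m²/yr

Path 1: 5476000 × 0.08 × 0.18 × 0.1 × 0.19 × 0.1 = 149.82336 kJ/m²/yr
Path 2: 854100 × 0.14 × 0.16 × 0.07 = 1339.2288 kJ/m²/yr
Total at Population P: 149.82336 + 1339.2288 = 1489.05216 kJ/m²/yr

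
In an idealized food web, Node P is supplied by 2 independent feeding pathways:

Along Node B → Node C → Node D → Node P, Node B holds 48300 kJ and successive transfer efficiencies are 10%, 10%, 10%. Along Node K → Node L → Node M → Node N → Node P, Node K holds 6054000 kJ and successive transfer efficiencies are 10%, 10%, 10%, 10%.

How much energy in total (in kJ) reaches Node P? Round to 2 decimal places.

Via Node B: 48300 × 0.1 × 0.1 × 0.1 = 48.3 kJ
Via Node K: 6054000 × 0.1 × 0.1 × 0.1 × 0.1 = 605.4 kJ
Total at Node P: 48.3 + 605.4 = 653.7 kJ

653.70 kJ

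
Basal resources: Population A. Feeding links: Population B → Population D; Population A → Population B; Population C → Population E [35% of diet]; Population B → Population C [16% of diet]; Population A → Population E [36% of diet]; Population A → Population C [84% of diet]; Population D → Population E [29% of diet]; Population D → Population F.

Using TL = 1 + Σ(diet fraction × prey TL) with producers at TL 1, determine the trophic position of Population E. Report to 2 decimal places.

2.99

Population B: 1 + 1 = 2
Population C: 1 + (0.84×1 + 0.16×2) = 2.16
Population D: 1 + 2 = 3
Population E: 1 + (0.29×3 + 0.35×2.16 + 0.36×1) = 2.986
Population F: 1 + 3 = 4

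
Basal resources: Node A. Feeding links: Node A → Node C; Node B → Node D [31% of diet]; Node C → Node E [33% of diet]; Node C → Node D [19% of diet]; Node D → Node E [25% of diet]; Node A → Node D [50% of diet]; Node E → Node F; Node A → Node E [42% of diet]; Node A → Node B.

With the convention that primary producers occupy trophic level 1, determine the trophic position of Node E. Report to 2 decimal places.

Node B: 1 + 1 = 2
Node C: 1 + 1 = 2
Node D: 1 + (0.31×2 + 0.19×2 + 0.5×1) = 2.5
Node E: 1 + (0.25×2.5 + 0.33×2 + 0.42×1) = 2.705
Node F: 1 + 2.705 = 3.705

2.71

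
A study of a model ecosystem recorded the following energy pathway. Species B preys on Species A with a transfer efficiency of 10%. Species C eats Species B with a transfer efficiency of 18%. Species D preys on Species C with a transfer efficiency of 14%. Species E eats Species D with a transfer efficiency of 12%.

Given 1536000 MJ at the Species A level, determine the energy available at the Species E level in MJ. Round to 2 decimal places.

Species B: 1536000 × 0.1 = 153600 MJ
Species C: 153600 × 0.18 = 27648 MJ
Species D: 27648 × 0.14 = 3870.72 MJ
Species E: 3870.72 × 0.12 = 464.4864 MJ

464.49 MJ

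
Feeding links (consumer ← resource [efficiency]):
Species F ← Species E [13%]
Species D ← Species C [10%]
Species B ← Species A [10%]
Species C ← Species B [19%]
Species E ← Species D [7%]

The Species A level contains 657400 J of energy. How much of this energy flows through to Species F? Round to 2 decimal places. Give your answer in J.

11.37 J

Species B: 657400 × 0.1 = 65740 J
Species C: 65740 × 0.19 = 12490.6 J
Species D: 12490.6 × 0.1 = 1249.06 J
Species E: 1249.06 × 0.07 = 87.4342 J
Species F: 87.4342 × 0.13 = 11.366446 J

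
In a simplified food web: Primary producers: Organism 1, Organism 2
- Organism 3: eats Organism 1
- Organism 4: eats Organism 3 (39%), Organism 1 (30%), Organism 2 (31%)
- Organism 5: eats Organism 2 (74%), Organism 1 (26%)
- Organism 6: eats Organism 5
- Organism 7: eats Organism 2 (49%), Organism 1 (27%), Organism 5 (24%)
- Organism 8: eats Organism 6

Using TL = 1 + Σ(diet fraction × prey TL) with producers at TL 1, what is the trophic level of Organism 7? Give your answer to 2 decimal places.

Organism 3: 1 + 1 = 2
Organism 4: 1 + (0.39×2 + 0.3×1 + 0.31×1) = 2.39
Organism 5: 1 + (0.74×1 + 0.26×1) = 2
Organism 6: 1 + 2 = 3
Organism 7: 1 + (0.49×1 + 0.27×1 + 0.24×2) = 2.24
Organism 8: 1 + 3 = 4

2.24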